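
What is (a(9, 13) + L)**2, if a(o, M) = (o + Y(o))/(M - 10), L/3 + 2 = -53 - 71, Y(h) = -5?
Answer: 1276900/9 ≈ 1.4188e+5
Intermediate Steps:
L = -378 (L = -6 + 3*(-53 - 71) = -6 + 3*(-124) = -6 - 372 = -378)
a(o, M) = (-5 + o)/(-10 + M) (a(o, M) = (o - 5)/(M - 10) = (-5 + o)/(-10 + M))
(a(9, 13) + L)**2 = ((-5 + 9)/(-10 + 13) - 378)**2 = (4/3 - 378)**2 = (-1130/3)**2 = 1276900/9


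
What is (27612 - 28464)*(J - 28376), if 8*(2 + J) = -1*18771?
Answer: 52354335/2 ≈ 2.6177e+7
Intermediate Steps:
J = -18787/8 (J = -2 + (-1*18771)/8 = -2 + (⅛)*(-18771) = -2 - 18771/8 = -18787/8 ≈ -2348.4)
(27612 - 28464)*(J - 28376) = (27612 - 28464)*(-18787/8 - 28376) = -852*(-245795/8) = 52354335/2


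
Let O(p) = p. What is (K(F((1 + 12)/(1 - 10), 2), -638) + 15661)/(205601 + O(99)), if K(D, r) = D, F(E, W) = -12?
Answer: 15649/205700 ≈ 0.076077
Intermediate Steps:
(K(F((1 + 12)/(1 - 10), 2), -638) + 15661)/(205601 + O(99)) = (-12 + 15661)/(205601 + 99) = 15649/205700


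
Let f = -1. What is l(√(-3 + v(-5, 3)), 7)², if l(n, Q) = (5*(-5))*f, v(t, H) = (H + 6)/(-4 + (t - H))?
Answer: 625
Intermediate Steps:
v(t, H) = (6 + H)/(-4 + t - H)
l(n, Q) = 25 (l(n, Q) = (5*(-5))*(-1) = -25*(-1) = 25)
l(√(-3 + v(-5, 3)), 7)² = 25² = 625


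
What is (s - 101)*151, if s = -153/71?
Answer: -1105924/71 ≈ -15576.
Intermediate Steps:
s = -153/71 (s = -153*1/71 = -153/71 ≈ -2.1549)
(s - 101)*151 = (-153/71 - 101)*151 = -7324/71*151 = -1105924/71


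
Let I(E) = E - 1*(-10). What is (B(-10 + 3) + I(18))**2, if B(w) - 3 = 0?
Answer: 961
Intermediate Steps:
I(E) = 10 + E (I(E) = E + 10 = 10 + E)
B(w) = 3 (B(w) = 3 + 0 = 3)
(B(-10 + 3) + I(18))**2 = (3 + (10 + 18))**2 = (3 + 28)**2 = 31**2 = 961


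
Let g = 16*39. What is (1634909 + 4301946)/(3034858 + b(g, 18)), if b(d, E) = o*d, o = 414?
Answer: 5936855/3293194 ≈ 1.8028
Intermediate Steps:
g = 624
b(d, E) = 414*d
(1634909 + 4301946)/(3034858 + b(g, 18)) = (1634909 + 4301946)/(3034858 + 414*624) = 5936855/(3034858 + 258336) = 5936855/3293194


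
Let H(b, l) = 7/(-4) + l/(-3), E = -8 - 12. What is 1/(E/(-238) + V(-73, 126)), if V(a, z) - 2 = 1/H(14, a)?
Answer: 32249/68636 ≈ 0.46986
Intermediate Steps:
E = -20
H(b, l) = -7/4 - l/3 (H(b, l) = 7*(-¼) + l*(-⅓) = -7/4 - l/3)
V(a, z) = 2 + 1/(-7/4 - a/3)
1/(E/(-238) + V(-73, 126)) = 1/(-20/(-238) + 2*(15 + 4*(-73))/(21 + 4*(-73))) = 1/(-20*(-1/238) + 2*(15 - 292)/(21 - 292)) = 1/(10/119 + 2*(-277)/(-271)) = 1/(10/119 + 2*(-1/271)*(-277)) = 1/(10/119 + 554/271) = 1/(68636/32249) = 32249/68636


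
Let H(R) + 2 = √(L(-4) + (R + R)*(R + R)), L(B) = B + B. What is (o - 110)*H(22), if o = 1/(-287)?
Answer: 63142/287 - 63142*√482/287 ≈ -4610.1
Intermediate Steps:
L(B) = 2*B
H(R) = -2 + √(-8 + 4*R²) (H(R) = -2 + √(2*(-4) + (R + R)*(R + R)) = -2 + √(-8 + (2*R)*(2*R)) = -2 + √(-8 + 4*R²))
o = -1/287 ≈ -0.0034843
(o - 110)*H(22) = (-1/287 - 110)*(-2 + 2*√(-2 + 22²)) = -31571*(-2 + 2*√(-2 + 484))/287 = -31571*(-2 + 2*√482)/287 = 63142/287 - 63142*√482/287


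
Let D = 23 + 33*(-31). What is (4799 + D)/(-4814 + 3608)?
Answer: -3799/1206 ≈ -3.1501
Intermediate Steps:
D = -1000 (D = 23 - 1023 = -1000)
(4799 + D)/(-4814 + 3608) = (4799 - 1000)/(-4814 + 3608) = 3799/(-1206) = 3799*(-1/1206) = -3799/1206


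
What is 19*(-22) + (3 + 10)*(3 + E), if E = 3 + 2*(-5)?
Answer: -470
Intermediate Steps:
E = -7 (E = 3 - 10 = -7)
19*(-22) + (3 + 10)*(3 + E) = 19*(-22) + (3 + 10)*(3 - 7) = -418 + 13*(-4) = -418 - 52 = -470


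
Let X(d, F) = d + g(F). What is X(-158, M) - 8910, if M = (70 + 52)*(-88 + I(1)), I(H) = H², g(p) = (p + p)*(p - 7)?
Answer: 225453520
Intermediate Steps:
g(p) = 2*p*(-7 + p) (g(p) = (2*p)*(-7 + p) = 2*p*(-7 + p))
M = -10614 (M = (70 + 52)*(-88 + 1²) = 122*(-88 + 1) = 122*(-87) = -10614)
X(d, F) = d + 2*F*(-7 + F)
X(-158, M) - 8910 = (-158 + 2*(-10614)*(-7 - 10614)) - 8910 = (-158 + 2*(-10614)*(-10621)) - 8910 = (-158 + 225462588) - 8910 = 225462430 - 8910 = 225453520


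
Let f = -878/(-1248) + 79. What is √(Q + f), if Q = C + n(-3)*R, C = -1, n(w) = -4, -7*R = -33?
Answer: √71364657/1092 ≈ 7.7360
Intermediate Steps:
R = 33/7 (R = -⅐*(-33) = 33/7 ≈ 4.7143)
Q = -139/7 (Q = -1 - 4*33/7 = -1 - 132/7 = -139/7 ≈ -19.857)
f = 49735/624 (f = -878*(-1/1248) + 79 = 439/624 + 79 = 49735/624 ≈ 79.703)
√(Q + f) = √(-139/7 + 49735/624) = √(261409/4368) = √71364657/1092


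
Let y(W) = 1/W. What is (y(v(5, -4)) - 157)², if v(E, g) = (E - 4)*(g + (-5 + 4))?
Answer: 617796/25 ≈ 24712.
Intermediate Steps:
v(E, g) = (-1 + g)*(-4 + E) (v(E, g) = (-4 + E)*(g - 1) = (-4 + E)*(-1 + g) = (-1 + g)*(-4 + E))
(y(v(5, -4)) - 157)² = (1/(4 - 1*5 - 4*(-4) + 5*(-4)) - 157)² = (1/(4 - 5 + 16 - 20) - 157)² = (1/(-5) - 157)² = (-⅕ - 157)² = (-786/5)² = 617796/25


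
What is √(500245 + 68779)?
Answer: 8*√8891 ≈ 754.34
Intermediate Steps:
√(500245 + 68779) = √569024 = 8*√8891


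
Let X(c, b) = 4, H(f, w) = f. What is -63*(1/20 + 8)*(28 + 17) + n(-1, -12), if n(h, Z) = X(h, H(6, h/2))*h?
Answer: -91303/4 ≈ -22826.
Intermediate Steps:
n(h, Z) = 4*h
-63*(1/20 + 8)*(28 + 17) + n(-1, -12) = -63*(1/20 + 8)*(28 + 17) + 4*(-1) = -63*(1/20 + 8)*45 - 4 = -10143*45/20 - 4 = -63*1449/4 - 4 = -91287/4 - 4 = -91303/4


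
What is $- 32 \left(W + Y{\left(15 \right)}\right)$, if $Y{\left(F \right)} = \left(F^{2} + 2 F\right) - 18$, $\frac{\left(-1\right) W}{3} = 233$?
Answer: $14784$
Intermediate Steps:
$W = -699$ ($W = \left(-3\right) 233 = -699$)
$Y{\left(F \right)} = -18 + F^{2} + 2 F$
$- 32 \left(W + Y{\left(15 \right)}\right) = - 32 \left(-699 + \left(-18 + 15^{2} + 2 \cdot 15\right)\right) = - 32 \left(-699 + \left(-18 + 225 + 30\right)\right) = - 32 \left(-699 + 237\right) = \left(-32\right) \left(-462\right) = 14784$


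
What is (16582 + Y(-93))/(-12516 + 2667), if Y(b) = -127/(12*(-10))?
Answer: -4243/2520 ≈ -1.6837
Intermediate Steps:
Y(b) = 127/120 (Y(b) = -127/(-120) = -127*(-1/120) = 127/120)
(16582 + Y(-93))/(-12516 + 2667) = (16582 + 127/120)/(-12516 + 2667) = (1989967/120)/(-9849) = (1989967/120)*(-1/9849) = -4243/2520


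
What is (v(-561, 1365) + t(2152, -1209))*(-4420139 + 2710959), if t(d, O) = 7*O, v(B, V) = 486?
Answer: 13634128860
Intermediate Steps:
(v(-561, 1365) + t(2152, -1209))*(-4420139 + 2710959) = (486 + 7*(-1209))*(-4420139 + 2710959) = (486 - 8463)*(-1709180) = -7977*(-1709180) = 13634128860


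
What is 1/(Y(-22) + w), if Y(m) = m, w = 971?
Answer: 1/949 ≈ 0.0010537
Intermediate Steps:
1/(Y(-22) + w) = 1/(-22 + 971) = 1/949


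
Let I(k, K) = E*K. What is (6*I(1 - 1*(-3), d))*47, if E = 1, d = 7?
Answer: 1974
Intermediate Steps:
I(k, K) = K (I(k, K) = 1*K = K)
(6*I(1 - 1*(-3), d))*47 = (6*7)*47 = 42*47 = 1974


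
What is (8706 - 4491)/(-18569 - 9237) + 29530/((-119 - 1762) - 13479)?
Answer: -44292679/21355008 ≈ -2.0741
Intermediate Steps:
(8706 - 4491)/(-18569 - 9237) + 29530/((-119 - 1762) - 13479) = 4215/(-27806) + 29530/(-1881 - 13479) = 4215*(-1/27806) + 29530/(-15360) = -4215/27806 + 29530*(-1/15360) = -4215/27806 - 2953/1536 = -44292679/21355008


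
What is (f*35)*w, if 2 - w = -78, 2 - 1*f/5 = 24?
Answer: -308000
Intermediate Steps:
f = -110 (f = 10 - 5*24 = 10 - 120 = -110)
w = 80 (w = 2 - (-26)*3*1 = 2 - (-26)*3 = 2 - 1*(-78) = 2 + 78 = 80)
(f*35)*w = -110*35*80 = -3850*80 = -308000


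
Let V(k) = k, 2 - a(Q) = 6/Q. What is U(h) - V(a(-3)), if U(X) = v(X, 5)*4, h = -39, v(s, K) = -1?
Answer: -8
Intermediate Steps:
a(Q) = 2 - 6/Q
U(X) = -4 (U(X) = -1*4 = -4)
U(h) - V(a(-3)) = -4 - (2 - 6/(-3)) = -4 - (2 - 6*(-⅓)) = -4 - (2 + 2) = -4 - 1*4 = -4 - 4 = -8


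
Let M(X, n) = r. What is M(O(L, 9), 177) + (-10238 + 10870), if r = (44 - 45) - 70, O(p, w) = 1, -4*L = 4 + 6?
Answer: 561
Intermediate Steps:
L = -5/2 (L = -(4 + 6)/4 = -1/4*10 = -5/2 ≈ -2.5000)
r = -71 (r = -1 - 70 = -71)
M(X, n) = -71
M(O(L, 9), 177) + (-10238 + 10870) = -71 + (-10238 + 10870) = -71 + 632 = 561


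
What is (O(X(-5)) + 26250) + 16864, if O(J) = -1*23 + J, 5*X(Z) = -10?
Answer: 43089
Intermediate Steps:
X(Z) = -2 (X(Z) = (1/5)*(-10) = -2)
O(J) = -23 + J
(O(X(-5)) + 26250) + 16864 = ((-23 - 2) + 26250) + 16864 = (-25 + 26250) + 16864 = 26225 + 16864 = 43089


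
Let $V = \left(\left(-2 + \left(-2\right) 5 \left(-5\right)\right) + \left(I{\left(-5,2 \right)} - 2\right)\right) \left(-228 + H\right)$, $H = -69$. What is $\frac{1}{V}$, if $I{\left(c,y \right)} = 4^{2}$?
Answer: $- \frac{1}{18414} \approx -5.4307 \cdot 10^{-5}$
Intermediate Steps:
$I{\left(c,y \right)} = 16$
$V = -18414$ ($V = \left(\left(-2 + \left(-2\right) 5 \left(-5\right)\right) + \left(16 - 2\right)\right) \left(-228 - 69\right) = \left(\left(-2 - -50\right) + \left(16 - 2\right)\right) \left(-297\right) = \left(\left(-2 + 50\right) + 14\right) \left(-297\right) = \left(48 + 14\right) \left(-297\right) = 62 \left(-297\right) = -18414$)
$\frac{1}{V} = \frac{1}{-18414} = - \frac{1}{18414}$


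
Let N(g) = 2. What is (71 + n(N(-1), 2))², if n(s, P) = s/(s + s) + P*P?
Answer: 22801/4 ≈ 5700.3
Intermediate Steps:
n(s, P) = ½ + P² (n(s, P) = s/((2*s)) + P² = (1/(2*s))*s + P² = ½ + P²)
(71 + n(N(-1), 2))² = (71 + (½ + 2²))² = (71 + (½ + 4))² = (71 + 9/2)² = (151/2)² = 22801/4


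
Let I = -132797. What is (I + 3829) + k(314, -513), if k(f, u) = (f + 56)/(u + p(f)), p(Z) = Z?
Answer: -25665002/199 ≈ -1.2897e+5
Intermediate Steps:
k(f, u) = (56 + f)/(f + u) (k(f, u) = (f + 56)/(u + f) = (56 + f)/(f + u))
(I + 3829) + k(314, -513) = (-132797 + 3829) + (56 + 314)/(314 - 513) = -128968 + 370/(-199) = -128968 - 1/199*370 = -128968 - 370/199 = -25665002/199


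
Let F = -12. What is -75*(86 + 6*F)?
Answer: -1050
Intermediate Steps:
-75*(86 + 6*F) = -75*(86 + 6*(-12)) = -75*(86 - 72) = -75*14 = -1050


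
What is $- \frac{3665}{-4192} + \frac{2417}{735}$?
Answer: $\frac{12825839}{3081120} \approx 4.1627$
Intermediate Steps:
$- \frac{3665}{-4192} + \frac{2417}{735} = \left(-3665\right) \left(- \frac{1}{4192}\right) + 2417 \cdot \frac{1}{735} = \frac{3665}{4192} + \frac{2417}{735} = \frac{12825839}{3081120}$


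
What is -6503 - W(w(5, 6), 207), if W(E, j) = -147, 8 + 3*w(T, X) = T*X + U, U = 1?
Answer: -6356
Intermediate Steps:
w(T, X) = -7/3 + T*X/3 (w(T, X) = -8/3 + (T*X + 1)/3 = -8/3 + (1 + T*X)/3 = -8/3 + (⅓ + T*X/3) = -7/3 + T*X/3)
-6503 - W(w(5, 6), 207) = -6503 - 1*(-147) = -6503 + 147 = -6356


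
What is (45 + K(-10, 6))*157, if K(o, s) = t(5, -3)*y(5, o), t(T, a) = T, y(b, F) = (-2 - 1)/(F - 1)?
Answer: 80070/11 ≈ 7279.1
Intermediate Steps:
y(b, F) = -3/(-1 + F)
K(o, s) = -15/(-1 + o) (K(o, s) = 5*(-3/(-1 + o)) = -15/(-1 + o))
(45 + K(-10, 6))*157 = (45 - 15/(-1 - 10))*157 = (45 - 15/(-11))*157 = (45 - 15*(-1/11))*157 = (45 + 15/11)*157 = (510/11)*157 = 80070/11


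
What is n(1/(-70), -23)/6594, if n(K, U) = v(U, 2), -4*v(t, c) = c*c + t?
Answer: 19/26376 ≈ 0.00072035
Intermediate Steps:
v(t, c) = -t/4 - c²/4 (v(t, c) = -(c*c + t)/4 = -(c² + t)/4 = -(t + c²)/4 = -t/4 - c²/4)
n(K, U) = -1 - U/4 (n(K, U) = -U/4 - ¼*2² = -U/4 - ¼*4 = -U/4 - 1 = -1 - U/4)
n(1/(-70), -23)/6594 = (-1 - ¼*(-23))/6594 = (-1 + 23/4)*(1/6594) = (19/4)*(1/6594) = 19/26376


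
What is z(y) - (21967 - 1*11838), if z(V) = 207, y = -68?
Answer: -9922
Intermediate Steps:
z(y) - (21967 - 1*11838) = 207 - (21967 - 1*11838) = 207 - (21967 - 11838) = 207 - 1*10129 = 207 - 10129 = -9922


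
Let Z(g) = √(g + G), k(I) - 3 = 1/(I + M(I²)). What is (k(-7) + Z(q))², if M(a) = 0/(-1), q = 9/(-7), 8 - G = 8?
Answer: 337/49 + 120*I*√7/49 ≈ 6.8775 + 6.4794*I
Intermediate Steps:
G = 0 (G = 8 - 1*8 = 8 - 8 = 0)
q = -9/7 (q = 9*(-⅐) = -9/7 ≈ -1.2857)
M(a) = 0 (M(a) = 0*(-1) = 0)
k(I) = 3 + 1/I (k(I) = 3 + 1/(I + 0) = 3 + 1/I)
Z(g) = √g (Z(g) = √(g + 0) = √g)
(k(-7) + Z(q))² = ((3 + 1/(-7)) + √(-9/7))² = ((3 - ⅐) + 3*I*√7/7)² = (20/7 + 3*I*√7/7)²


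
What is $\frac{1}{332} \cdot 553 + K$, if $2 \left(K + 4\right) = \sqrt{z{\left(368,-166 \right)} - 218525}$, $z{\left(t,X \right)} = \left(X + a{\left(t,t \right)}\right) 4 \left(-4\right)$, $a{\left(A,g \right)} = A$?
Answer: $- \frac{775}{332} + \frac{i \sqrt{221757}}{2} \approx -2.3343 + 235.46 i$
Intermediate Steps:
$z{\left(t,X \right)} = - 16 X - 16 t$ ($z{\left(t,X \right)} = \left(X + t\right) 4 \left(-4\right) = \left(X + t\right) \left(-16\right) = - 16 X - 16 t$)
$K = -4 + \frac{i \sqrt{221757}}{2}$ ($K = -4 + \frac{\sqrt{\left(\left(-16\right) \left(-166\right) - 5888\right) - 218525}}{2} = -4 + \frac{\sqrt{\left(2656 - 5888\right) - 218525}}{2} = -4 + \frac{\sqrt{-3232 - 218525}}{2} = -4 + \frac{\sqrt{-221757}}{2} = -4 + \frac{i \sqrt{221757}}{2} \approx -4.0 + 235.46 i$)
$\frac{1}{332} \cdot 553 + K = \frac{1}{332} \cdot 553 - \left(4 - \frac{i \sqrt{221757}}{2}\right) = \frac{553}{332} - \left(4 - \frac{i \sqrt{221757}}{2}\right) = - \frac{775}{332} + \frac{i \sqrt{221757}}{2}$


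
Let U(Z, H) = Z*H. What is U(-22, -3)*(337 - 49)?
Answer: 19008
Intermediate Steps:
U(Z, H) = H*Z
U(-22, -3)*(337 - 49) = (-3*(-22))*(337 - 49) = 66*288 = 19008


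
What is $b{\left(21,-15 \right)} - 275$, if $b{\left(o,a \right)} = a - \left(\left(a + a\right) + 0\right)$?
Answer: $-260$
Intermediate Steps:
$b{\left(o,a \right)} = - a$ ($b{\left(o,a \right)} = a - \left(2 a + 0\right) = a - 2 a = - a$)
$b{\left(21,-15 \right)} - 275 = \left(-1\right) \left(-15\right) - 275 = 15 - 275 = -260$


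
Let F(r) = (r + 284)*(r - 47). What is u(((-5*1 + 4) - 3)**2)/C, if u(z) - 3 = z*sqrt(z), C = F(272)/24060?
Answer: 26867/2085 ≈ 12.886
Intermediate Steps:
F(r) = (-47 + r)*(284 + r) (F(r) = (284 + r)*(-47 + r) = (-47 + r)*(284 + r))
C = 2085/401 (C = (-13348 + 272**2 + 237*272)/24060 = (-13348 + 73984 + 64464)*(1/24060) = 125100*(1/24060) = 2085/401 ≈ 5.1995)
u(z) = 3 + z**(3/2) (u(z) = 3 + z*sqrt(z) = 3 + z**(3/2))
u(((-5*1 + 4) - 3)**2)/C = (3 + (((-5*1 + 4) - 3)**2)**(3/2))/(2085/401) = (3 + (((-5 + 4) - 3)**2)**(3/2))*(401/2085) = (3 + ((-1 - 3)**2)**(3/2))*(401/2085) = (3 + ((-4)**2)**(3/2))*(401/2085) = (3 + 16**(3/2))*(401/2085) = (3 + 64)*(401/2085) = 67*(401/2085) = 26867/2085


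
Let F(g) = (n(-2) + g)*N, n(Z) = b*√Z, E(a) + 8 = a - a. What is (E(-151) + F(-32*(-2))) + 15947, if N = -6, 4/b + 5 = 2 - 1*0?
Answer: 15555 + 8*I*√2 ≈ 15555.0 + 11.314*I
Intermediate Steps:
b = -4/3 (b = 4/(-5 + (2 - 1*0)) = 4/(-5 + (2 + 0)) = 4/(-5 + 2) = 4/(-3) = 4*(-⅓) = -4/3 ≈ -1.3333)
E(a) = -8 (E(a) = -8 + (a - a) = -8 + 0 = -8)
n(Z) = -4*√Z/3
F(g) = -6*g + 8*I*√2 (F(g) = (-4*I*√2/3 + g)*(-6) = (g - 4*I*√2/3)*(-6) = -6*g + 8*I*√2)
(E(-151) + F(-32*(-2))) + 15947 = (-8 + (-(-192)*(-2) + 8*I*√2)) + 15947 = (-8 + (-6*64 + 8*I*√2)) + 15947 = (-8 + (-384 + 8*I*√2)) + 15947 = (-392 + 8*I*√2) + 15947 = 15555 + 8*I*√2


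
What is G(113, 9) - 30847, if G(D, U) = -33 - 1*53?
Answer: -30933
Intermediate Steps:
G(D, U) = -86 (G(D, U) = -33 - 53 = -86)
G(113, 9) - 30847 = -86 - 30847 = -30933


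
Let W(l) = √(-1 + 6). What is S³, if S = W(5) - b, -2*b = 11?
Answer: 1991/8 + 383*√5/4 ≈ 462.98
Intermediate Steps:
b = -11/2 (b = -½*11 = -11/2 ≈ -5.5000)
W(l) = √5
S = 11/2 + √5 (S = √5 - 1*(-11/2) = √5 + 11/2 = 11/2 + √5 ≈ 7.7361)
S³ = (11/2 + √5)³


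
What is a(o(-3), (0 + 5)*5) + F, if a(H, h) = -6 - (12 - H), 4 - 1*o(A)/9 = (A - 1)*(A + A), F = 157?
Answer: -41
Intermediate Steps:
o(A) = 36 - 18*A*(-1 + A) (o(A) = 36 - 9*(A - 1)*(A + A) = 36 - 9*(-1 + A)*2*A = 36 - 18*A*(-1 + A))
a(H, h) = -18 + H (a(H, h) = -6 + (-12 + H) = -18 + H)
a(o(-3), (0 + 5)*5) + F = (-18 + (36 - 18*(-3)² + 18*(-3))) + 157 = (-18 + (36 - 18*9 - 54)) + 157 = (-18 + (36 - 162 - 54)) + 157 = (-18 - 180) + 157 = -198 + 157 = -41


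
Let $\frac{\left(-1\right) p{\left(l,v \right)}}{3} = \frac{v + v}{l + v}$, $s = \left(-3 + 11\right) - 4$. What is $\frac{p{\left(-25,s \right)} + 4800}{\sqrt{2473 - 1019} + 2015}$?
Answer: $\frac{67720120}{28411397} - \frac{33608 \sqrt{1454}}{28411397} \approx 2.3384$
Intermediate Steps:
$s = 4$ ($s = 8 - 4 = 4$)
$p{\left(l,v \right)} = - \frac{6 v}{l + v}$ ($p{\left(l,v \right)} = - 3 \frac{v + v}{l + v} = - 3 \frac{2 v}{l + v} = - \frac{6 v}{l + v}$)
$\frac{p{\left(-25,s \right)} + 4800}{\sqrt{2473 - 1019} + 2015} = \frac{\left(-6\right) 4 \frac{1}{-25 + 4} + 4800}{\sqrt{2473 - 1019} + 2015} = \frac{\left(-6\right) 4 \frac{1}{-21} + 4800}{\sqrt{1454} + 2015} = \frac{\left(-6\right) 4 \left(- \frac{1}{21}\right) + 4800}{2015 + \sqrt{1454}} = \frac{\frac{8}{7} + 4800}{2015 + \sqrt{1454}} = \frac{33608}{7 \left(2015 + \sqrt{1454}\right)}$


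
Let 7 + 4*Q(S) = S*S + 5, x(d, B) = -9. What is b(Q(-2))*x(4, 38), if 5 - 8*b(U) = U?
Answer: -81/16 ≈ -5.0625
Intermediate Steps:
Q(S) = -1/2 + S**2/4 (Q(S) = -7/4 + (S*S + 5)/4 = -7/4 + (S**2 + 5)/4 = -7/4 + (5 + S**2)/4 = -7/4 + (5/4 + S**2/4) = -1/2 + S**2/4)
b(U) = 5/8 - U/8
b(Q(-2))*x(4, 38) = (5/8 - (-1/2 + (1/4)*(-2)**2)/8)*(-9) = (5/8 - (-1/2 + (1/4)*4)/8)*(-9) = (5/8 - (-1/2 + 1)/8)*(-9) = (5/8 - 1/8*1/2)*(-9) = (5/8 - 1/16)*(-9) = (9/16)*(-9) = -81/16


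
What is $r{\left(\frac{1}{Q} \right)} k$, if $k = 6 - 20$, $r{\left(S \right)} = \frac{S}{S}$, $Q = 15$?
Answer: $-14$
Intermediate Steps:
$r{\left(S \right)} = 1$
$k = -14$ ($k = 6 - 20 = -14$)
$r{\left(\frac{1}{Q} \right)} k = 1 \left(-14\right) = -14$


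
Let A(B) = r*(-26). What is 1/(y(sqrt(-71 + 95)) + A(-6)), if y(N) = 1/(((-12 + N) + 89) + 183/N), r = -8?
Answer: 287317/59767275 + 23*sqrt(6)/239069100 ≈ 0.0048075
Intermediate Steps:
A(B) = 208 (A(B) = -8*(-26) = 208)
y(N) = 1/(77 + N + 183/N) (y(N) = 1/((77 + N) + 183/N) = 1/(77 + N + 183/N))
1/(y(sqrt(-71 + 95)) + A(-6)) = 1/(sqrt(-71 + 95)/(183 + (sqrt(-71 + 95))**2 + 77*sqrt(-71 + 95)) + 208) = 1/(sqrt(24)/(183 + (sqrt(24))**2 + 77*sqrt(24)) + 208) = 1/((2*sqrt(6))/(183 + (2*sqrt(6))**2 + 77*(2*sqrt(6))) + 208) = 1/((2*sqrt(6))/(183 + 24 + 154*sqrt(6)) + 208) = 1/((2*sqrt(6))/(207 + 154*sqrt(6)) + 208) = 1/(2*sqrt(6)/(207 + 154*sqrt(6)) + 208) = 1/(208 + 2*sqrt(6)/(207 + 154*sqrt(6)))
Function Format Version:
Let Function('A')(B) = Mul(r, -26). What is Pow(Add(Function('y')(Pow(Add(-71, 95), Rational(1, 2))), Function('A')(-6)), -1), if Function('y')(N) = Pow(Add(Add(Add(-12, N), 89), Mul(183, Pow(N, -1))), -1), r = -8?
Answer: Add(Rational(287317, 59767275), Mul(Rational(23, 239069100), Pow(6, Rational(1, 2)))) ≈ 0.0048075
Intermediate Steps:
Function('A')(B) = 208 (Function('A')(B) = Mul(-8, -26) = 208)
Function('y')(N) = Pow(Add(77, N, Mul(183, Pow(N, -1))), -1) (Function('y')(N) = Pow(Add(Add(77, N), Mul(183, Pow(N, -1))), -1) = Pow(Add(77, N, Mul(183, Pow(N, -1))), -1))
Pow(Add(Function('y')(Pow(Add(-71, 95), Rational(1, 2))), Function('A')(-6)), -1) = Pow(Add(Mul(Pow(Add(-71, 95), Rational(1, 2)), Pow(Add(183, Pow(Pow(Add(-71, 95), Rational(1, 2)), 2), Mul(77, Pow(Add(-71, 95), Rational(1, 2)))), -1)), 208), -1) = Pow(Add(Mul(Pow(24, Rational(1, 2)), Pow(Add(183, Pow(Pow(24, Rational(1, 2)), 2), Mul(77, Pow(24, Rational(1, 2)))), -1)), 208), -1) = Pow(Add(Mul(Mul(2, Pow(6, Rational(1, 2))), Pow(Add(183, Pow(Mul(2, Pow(6, Rational(1, 2))), 2), Mul(77, Mul(2, Pow(6, Rational(1, 2))))), -1)), 208), -1) = Pow(Add(Mul(Mul(2, Pow(6, Rational(1, 2))), Pow(Add(183, 24, Mul(154, Pow(6, Rational(1, 2)))), -1)), 208), -1) = Pow(Add(Mul(Mul(2, Pow(6, Rational(1, 2))), Pow(Add(207, Mul(154, Pow(6, Rational(1, 2)))), -1)), 208), -1) = Pow(Add(Mul(2, Pow(6, Rational(1, 2)), Pow(Add(207, Mul(154, Pow(6, Rational(1, 2)))), -1)), 208), -1) = Pow(Add(208, Mul(2, Pow(6, Rational(1, 2)), Pow(Add(207, Mul(154, Pow(6, Rational(1, 2)))), -1))), -1)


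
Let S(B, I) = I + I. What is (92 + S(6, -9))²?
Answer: 5476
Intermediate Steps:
S(B, I) = 2*I
(92 + S(6, -9))² = (92 + 2*(-9))² = (92 - 18)² = 74² = 5476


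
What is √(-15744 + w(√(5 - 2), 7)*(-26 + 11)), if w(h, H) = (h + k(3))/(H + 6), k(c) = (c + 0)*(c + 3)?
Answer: √(-2664246 - 195*√3)/13 ≈ 125.57*I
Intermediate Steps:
k(c) = c*(3 + c)
w(h, H) = (18 + h)/(6 + H) (w(h, H) = (h + 3*(3 + 3))/(H + 6) = (h + 3*6)/(6 + H) = (h + 18)/(6 + H) = (18 + h)/(6 + H))
√(-15744 + w(√(5 - 2), 7)*(-26 + 11)) = √(-15744 + ((18 + √(5 - 2))/(6 + 7))*(-26 + 11)) = √(-15744 + ((18 + √3)/13)*(-15)) = √(-15744 + (18/13 + √3/13)*(-15)) = √(-15744 + (-270/13 - 15*√3/13)) = √(-204942/13 - 15*√3/13)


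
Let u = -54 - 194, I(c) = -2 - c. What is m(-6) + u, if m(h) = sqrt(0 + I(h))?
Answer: -246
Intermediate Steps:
u = -248
m(h) = sqrt(-2 - h) (m(h) = sqrt(0 + (-2 - h)) = sqrt(-2 - h))
m(-6) + u = sqrt(-2 - 1*(-6)) - 248 = sqrt(-2 + 6) - 248 = sqrt(4) - 248 = 2 - 248 = -246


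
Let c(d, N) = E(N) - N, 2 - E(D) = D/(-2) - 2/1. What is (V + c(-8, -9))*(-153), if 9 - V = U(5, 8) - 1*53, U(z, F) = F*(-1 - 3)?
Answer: -31365/2 ≈ -15683.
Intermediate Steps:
U(z, F) = -4*F (U(z, F) = F*(-4) = -4*F)
E(D) = 4 + D/2 (E(D) = 2 - (D/(-2) - 2/1) = 2 - (D*(-1/2) - 2*1) = 2 - (-D/2 - 2) = 2 - (-2 - D/2) = 2 + (2 + D/2) = 4 + D/2)
V = 94 (V = 9 - (-4*8 - 1*53) = 9 - (-32 - 53) = 9 - 1*(-85) = 9 + 85 = 94)
c(d, N) = 4 - N/2 (c(d, N) = (4 + N/2) - N = 4 - N/2)
(V + c(-8, -9))*(-153) = (94 + (4 - 1/2*(-9)))*(-153) = (94 + (4 + 9/2))*(-153) = (94 + 17/2)*(-153) = (205/2)*(-153) = -31365/2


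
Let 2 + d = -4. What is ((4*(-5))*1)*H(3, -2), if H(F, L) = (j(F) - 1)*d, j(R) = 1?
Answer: 0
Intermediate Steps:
d = -6 (d = -2 - 4 = -6)
H(F, L) = 0 (H(F, L) = (1 - 1)*(-6) = 0*(-6) = 0)
((4*(-5))*1)*H(3, -2) = ((4*(-5))*1)*0 = -20*1*0 = -20*0 = 0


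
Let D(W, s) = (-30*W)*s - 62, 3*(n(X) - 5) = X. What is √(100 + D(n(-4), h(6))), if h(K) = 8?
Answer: I*√842 ≈ 29.017*I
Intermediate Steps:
n(X) = 5 + X/3
D(W, s) = -62 - 30*W*s (D(W, s) = -30*W*s - 62 = -62 - 30*W*s)
√(100 + D(n(-4), h(6))) = √(100 + (-62 - 30*(5 + (⅓)*(-4))*8)) = √(100 + (-62 - 30*(5 - 4/3)*8)) = √(100 + (-62 - 30*11/3*8)) = √(100 + (-62 - 880)) = √(100 - 942) = √(-842) = I*√842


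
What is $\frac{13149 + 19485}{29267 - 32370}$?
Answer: $- \frac{32634}{3103} \approx -10.517$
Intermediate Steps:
$\frac{13149 + 19485}{29267 - 32370} = \frac{32634}{-3103} = 32634 \left(- \frac{1}{3103}\right) = - \frac{32634}{3103}$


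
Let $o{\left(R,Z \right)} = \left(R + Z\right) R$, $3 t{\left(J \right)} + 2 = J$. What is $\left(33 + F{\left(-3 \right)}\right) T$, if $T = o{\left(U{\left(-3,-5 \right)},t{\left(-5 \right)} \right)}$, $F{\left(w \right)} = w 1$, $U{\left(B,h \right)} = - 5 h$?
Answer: $17000$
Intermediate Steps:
$t{\left(J \right)} = - \frac{2}{3} + \frac{J}{3}$
$o{\left(R,Z \right)} = R \left(R + Z\right)$
$F{\left(w \right)} = w$
$T = \frac{1700}{3}$ ($T = \left(-5\right) \left(-5\right) \left(\left(-5\right) \left(-5\right) + \left(- \frac{2}{3} + \frac{1}{3} \left(-5\right)\right)\right) = 25 \left(25 - \frac{7}{3}\right) = 25 \cdot \frac{68}{3} = \frac{1700}{3} \approx 566.67$)
$\left(33 + F{\left(-3 \right)}\right) T = \left(33 - 3\right) \frac{1700}{3} = 30 \cdot \frac{1700}{3} = 17000$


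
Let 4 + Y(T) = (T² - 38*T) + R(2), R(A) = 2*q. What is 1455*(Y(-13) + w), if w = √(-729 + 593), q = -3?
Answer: 950115 + 2910*I*√34 ≈ 9.5012e+5 + 16968.0*I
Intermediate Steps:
R(A) = -6 (R(A) = 2*(-3) = -6)
w = 2*I*√34 (w = √(-136) = 2*I*√34 ≈ 11.662*I)
Y(T) = -10 + T² - 38*T (Y(T) = -4 + ((T² - 38*T) - 6) = -4 + (-6 + T² - 38*T) = -10 + T² - 38*T)
1455*(Y(-13) + w) = 1455*((-10 + (-13)² - 38*(-13)) + 2*I*√34) = 1455*((-10 + 169 + 494) + 2*I*√34) = 1455*(653 + 2*I*√34) = 950115 + 2910*I*√34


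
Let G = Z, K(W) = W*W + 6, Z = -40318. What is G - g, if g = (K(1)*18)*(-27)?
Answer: -36916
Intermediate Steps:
K(W) = 6 + W² (K(W) = W² + 6 = 6 + W²)
G = -40318
g = -3402 (g = ((6 + 1²)*18)*(-27) = ((6 + 1)*18)*(-27) = (7*18)*(-27) = 126*(-27) = -3402)
G - g = -40318 - 1*(-3402) = -40318 + 3402 = -36916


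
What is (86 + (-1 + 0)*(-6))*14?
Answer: 1288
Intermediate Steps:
(86 + (-1 + 0)*(-6))*14 = (86 - 1*(-6))*14 = (86 + 6)*14 = 92*14 = 1288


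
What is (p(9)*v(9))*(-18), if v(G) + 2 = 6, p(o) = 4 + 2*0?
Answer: -288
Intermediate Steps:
p(o) = 4 (p(o) = 4 + 0 = 4)
v(G) = 4 (v(G) = -2 + 6 = 4)
(p(9)*v(9))*(-18) = (4*4)*(-18) = 16*(-18) = -288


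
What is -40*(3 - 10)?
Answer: 280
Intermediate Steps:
-40*(3 - 10) = -40*(-7) = 280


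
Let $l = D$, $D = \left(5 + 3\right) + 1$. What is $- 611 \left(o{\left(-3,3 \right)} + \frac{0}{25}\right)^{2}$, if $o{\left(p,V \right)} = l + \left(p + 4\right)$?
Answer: $-61100$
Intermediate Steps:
$D = 9$ ($D = 8 + 1 = 9$)
$l = 9$
$o{\left(p,V \right)} = 13 + p$ ($o{\left(p,V \right)} = 9 + \left(p + 4\right) = 9 + \left(4 + p\right) = 13 + p$)
$- 611 \left(o{\left(-3,3 \right)} + \frac{0}{25}\right)^{2} = - 611 \left(\left(13 - 3\right) + \frac{0}{25}\right)^{2} = - 611 \left(10 + 0 \cdot \frac{1}{25}\right)^{2} = - 611 \left(10 + 0\right)^{2} = - 611 \cdot 10^{2} = \left(-611\right) 100 = -61100$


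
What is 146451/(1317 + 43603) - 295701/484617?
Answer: 2747131207/1036618840 ≈ 2.6501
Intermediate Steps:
146451/(1317 + 43603) - 295701/484617 = 146451/44920 - 295701*1/484617 = 146451*(1/44920) - 14081/23077 = 146451/44920 - 14081/23077 = 2747131207/1036618840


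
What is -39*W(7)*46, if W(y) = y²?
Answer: -87906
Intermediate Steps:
-39*W(7)*46 = -39*7²*46 = -39*49*46 = -1911*46 = -87906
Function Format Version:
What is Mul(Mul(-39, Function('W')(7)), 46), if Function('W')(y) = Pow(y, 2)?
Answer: -87906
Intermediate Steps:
Mul(Mul(-39, Function('W')(7)), 46) = Mul(Mul(-39, Pow(7, 2)), 46) = Mul(Mul(-39, 49), 46) = Mul(-1911, 46) = -87906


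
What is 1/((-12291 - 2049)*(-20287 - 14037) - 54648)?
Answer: 1/492151512 ≈ 2.0319e-9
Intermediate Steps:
1/((-12291 - 2049)*(-20287 - 14037) - 54648) = 1/(-14340*(-34324) - 54648) = 1/(492206160 - 54648) = 1/492151512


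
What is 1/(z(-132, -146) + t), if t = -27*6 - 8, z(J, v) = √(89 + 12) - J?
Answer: -38/1343 - √101/1343 ≈ -0.035778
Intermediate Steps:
z(J, v) = √101 - J
t = -170 (t = -162 - 8 = -170)
1/(z(-132, -146) + t) = 1/((√101 - 1*(-132)) - 170) = 1/((√101 + 132) - 170) = 1/((132 + √101) - 170) = 1/(-38 + √101)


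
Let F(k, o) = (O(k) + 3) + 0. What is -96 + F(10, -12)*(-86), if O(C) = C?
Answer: -1214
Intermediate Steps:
F(k, o) = 3 + k (F(k, o) = (k + 3) + 0 = (3 + k) + 0 = 3 + k)
-96 + F(10, -12)*(-86) = -96 + (3 + 10)*(-86) = -96 + 13*(-86) = -96 - 1118 = -1214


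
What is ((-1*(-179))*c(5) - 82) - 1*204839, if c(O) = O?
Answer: -204026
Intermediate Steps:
((-1*(-179))*c(5) - 82) - 1*204839 = (-1*(-179)*5 - 82) - 1*204839 = (179*5 - 82) - 204839 = (895 - 82) - 204839 = 813 - 204839 = -204026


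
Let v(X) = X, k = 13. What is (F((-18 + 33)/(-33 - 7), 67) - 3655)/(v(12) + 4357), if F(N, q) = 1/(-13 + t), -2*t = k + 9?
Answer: -87721/104856 ≈ -0.83659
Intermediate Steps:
t = -11 (t = -(13 + 9)/2 = -1/2*22 = -11)
F(N, q) = -1/24 (F(N, q) = 1/(-13 - 11) = 1/(-24) = -1/24)
(F((-18 + 33)/(-33 - 7), 67) - 3655)/(v(12) + 4357) = (-1/24 - 3655)/(12 + 4357) = -87721/24/4369 = -87721/24*1/4369 = -87721/104856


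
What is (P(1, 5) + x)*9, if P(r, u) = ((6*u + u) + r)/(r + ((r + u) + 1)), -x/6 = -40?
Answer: 4401/2 ≈ 2200.5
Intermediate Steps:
x = 240 (x = -6*(-40) = 240)
P(r, u) = (r + 7*u)/(1 + u + 2*r) (P(r, u) = (7*u + r)/(r + (1 + r + u)) = (r + 7*u)/(1 + u + 2*r))
(P(1, 5) + x)*9 = ((1 + 7*5)/(1 + 5 + 2*1) + 240)*9 = ((1 + 35)/(1 + 5 + 2) + 240)*9 = (36/8 + 240)*9 = ((⅛)*36 + 240)*9 = (9/2 + 240)*9 = (489/2)*9 = 4401/2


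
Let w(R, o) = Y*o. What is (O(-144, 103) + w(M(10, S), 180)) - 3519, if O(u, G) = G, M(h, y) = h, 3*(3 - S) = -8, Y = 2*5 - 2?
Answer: -1976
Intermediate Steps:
Y = 8 (Y = 10 - 2 = 8)
S = 17/3 (S = 3 - 1/3*(-8) = 3 + 8/3 = 17/3 ≈ 5.6667)
w(R, o) = 8*o
(O(-144, 103) + w(M(10, S), 180)) - 3519 = (103 + 8*180) - 3519 = (103 + 1440) - 3519 = 1543 - 3519 = -1976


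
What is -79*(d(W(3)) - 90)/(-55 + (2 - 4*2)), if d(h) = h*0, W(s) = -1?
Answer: -7110/61 ≈ -116.56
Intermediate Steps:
d(h) = 0
-79*(d(W(3)) - 90)/(-55 + (2 - 4*2)) = -79*(0 - 90)/(-55 + (2 - 4*2)) = -(-7110)/(-55 + (2 - 8)) = -(-7110)/(-55 - 6) = -(-7110)/(-61) = -(-7110)*(-1)/61 = -79*90/61 = -7110/61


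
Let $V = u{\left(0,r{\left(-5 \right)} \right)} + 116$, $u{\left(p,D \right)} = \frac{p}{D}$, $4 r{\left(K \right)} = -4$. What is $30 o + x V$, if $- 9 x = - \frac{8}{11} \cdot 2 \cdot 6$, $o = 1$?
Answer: $\frac{4702}{33} \approx 142.48$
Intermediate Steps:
$r{\left(K \right)} = -1$ ($r{\left(K \right)} = \frac{1}{4} \left(-4\right) = -1$)
$x = \frac{32}{33}$ ($x = - \frac{- \frac{8}{11} \cdot 2 \cdot 6}{9} = - \frac{\left(-8\right) \frac{1}{11} \cdot 2 \cdot 6}{9} = - \frac{\left(- \frac{8}{11}\right) 2 \cdot 6}{9} = - \frac{\left(- \frac{16}{11}\right) 6}{9} = \left(- \frac{1}{9}\right) \left(- \frac{96}{11}\right) = \frac{32}{33} \approx 0.9697$)
$V = 116$ ($V = \frac{0}{-1} + 116 = 0 \left(-1\right) + 116 = 0 + 116 = 116$)
$30 o + x V = 30 \cdot 1 + \frac{32}{33} \cdot 116 = 30 + \frac{3712}{33} = \frac{4702}{33}$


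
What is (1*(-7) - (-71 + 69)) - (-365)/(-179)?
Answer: -1260/179 ≈ -7.0391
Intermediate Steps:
(1*(-7) - (-71 + 69)) - (-365)/(-179) = (-7 - 1*(-2)) - (-365)*(-1)/179 = (-7 + 2) - 1*365/179 = -5 - 365/179 = -1260/179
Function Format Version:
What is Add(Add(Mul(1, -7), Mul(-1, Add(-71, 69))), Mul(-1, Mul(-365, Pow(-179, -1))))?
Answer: Rational(-1260, 179) ≈ -7.0391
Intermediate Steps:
Add(Add(Mul(1, -7), Mul(-1, Add(-71, 69))), Mul(-1, Mul(-365, Pow(-179, -1)))) = Add(Add(-7, Mul(-1, -2)), Mul(-1, Mul(-365, Rational(-1, 179)))) = Add(Add(-7, 2), Mul(-1, Rational(365, 179))) = Add(-5, Rational(-365, 179)) = Rational(-1260, 179)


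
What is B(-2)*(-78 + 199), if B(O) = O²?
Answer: 484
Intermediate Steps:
B(-2)*(-78 + 199) = (-2)²*(-78 + 199) = 4*121 = 484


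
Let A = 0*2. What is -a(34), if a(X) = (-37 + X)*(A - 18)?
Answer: -54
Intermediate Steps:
A = 0
a(X) = 666 - 18*X (a(X) = (-37 + X)*(0 - 18) = (-37 + X)*(-18) = 666 - 18*X)
-a(34) = -(666 - 18*34) = -(666 - 612) = -1*54 = -54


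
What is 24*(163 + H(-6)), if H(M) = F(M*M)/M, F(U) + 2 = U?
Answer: 3776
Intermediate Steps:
F(U) = -2 + U
H(M) = (-2 + M²)/M (H(M) = (-2 + M*M)/M = (-2 + M²)/M)
24*(163 + H(-6)) = 24*(163 + (-6 - 2/(-6))) = 24*(163 + (-6 - 2*(-⅙))) = 24*(163 + (-6 + ⅓)) = 24*(163 - 17/3) = 24*(472/3) = 3776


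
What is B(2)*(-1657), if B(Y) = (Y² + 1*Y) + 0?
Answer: -9942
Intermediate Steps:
B(Y) = Y + Y² (B(Y) = (Y² + Y) + 0 = (Y + Y²) + 0 = Y + Y²)
B(2)*(-1657) = (2*(1 + 2))*(-1657) = (2*3)*(-1657) = 6*(-1657) = -9942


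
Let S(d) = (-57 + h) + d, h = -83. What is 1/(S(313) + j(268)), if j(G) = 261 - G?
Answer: 1/166 ≈ 0.0060241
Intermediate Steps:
S(d) = -140 + d (S(d) = (-57 - 83) + d = -140 + d)
1/(S(313) + j(268)) = 1/((-140 + 313) + (261 - 1*268)) = 1/(173 + (261 - 268)) = 1/(173 - 7) = 1/166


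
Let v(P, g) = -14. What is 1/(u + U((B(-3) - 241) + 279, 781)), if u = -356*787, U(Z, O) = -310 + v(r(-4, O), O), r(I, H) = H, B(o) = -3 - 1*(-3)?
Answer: -1/280496 ≈ -3.5651e-6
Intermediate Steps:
B(o) = 0 (B(o) = -3 + 3 = 0)
U(Z, O) = -324 (U(Z, O) = -310 - 14 = -324)
u = -280172
1/(u + U((B(-3) - 241) + 279, 781)) = 1/(-280172 - 324) = 1/(-280496) = -1/280496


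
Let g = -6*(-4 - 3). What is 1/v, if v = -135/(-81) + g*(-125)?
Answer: -3/15745 ≈ -0.00019054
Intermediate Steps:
g = 42 (g = -6*(-7) = 42)
v = -15745/3 (v = -135/(-81) + 42*(-125) = -135*(-1/81) - 5250 = 5/3 - 5250 = -15745/3 ≈ -5248.3)
1/v = 1/(-15745/3) = -3/15745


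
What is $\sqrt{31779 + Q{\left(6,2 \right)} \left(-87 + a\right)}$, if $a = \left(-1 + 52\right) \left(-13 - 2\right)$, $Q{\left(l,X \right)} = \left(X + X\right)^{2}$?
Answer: $\sqrt{18147} \approx 134.71$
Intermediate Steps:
$Q{\left(l,X \right)} = 4 X^{2}$ ($Q{\left(l,X \right)} = \left(2 X\right)^{2} = 4 X^{2}$)
$a = -765$ ($a = 51 \left(-15\right) = -765$)
$\sqrt{31779 + Q{\left(6,2 \right)} \left(-87 + a\right)} = \sqrt{31779 + 4 \cdot 2^{2} \left(-87 - 765\right)} = \sqrt{31779 + 4 \cdot 4 \left(-852\right)} = \sqrt{31779 + 16 \left(-852\right)} = \sqrt{31779 - 13632} = \sqrt{18147}$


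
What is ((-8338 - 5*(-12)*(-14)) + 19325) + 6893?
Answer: 17040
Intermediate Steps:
((-8338 - 5*(-12)*(-14)) + 19325) + 6893 = ((-8338 - (-60)*(-14)) + 19325) + 6893 = ((-8338 - 1*840) + 19325) + 6893 = ((-8338 - 840) + 19325) + 6893 = (-9178 + 19325) + 6893 = 10147 + 6893 = 17040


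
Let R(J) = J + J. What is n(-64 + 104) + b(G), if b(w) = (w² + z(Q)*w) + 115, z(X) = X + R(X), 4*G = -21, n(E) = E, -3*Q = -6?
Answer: 2417/16 ≈ 151.06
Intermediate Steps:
Q = 2 (Q = -⅓*(-6) = 2)
G = -21/4 (G = (¼)*(-21) = -21/4 ≈ -5.2500)
R(J) = 2*J
z(X) = 3*X (z(X) = X + 2*X = 3*X)
b(w) = 115 + w² + 6*w (b(w) = (w² + (3*2)*w) + 115 = (w² + 6*w) + 115 = 115 + w² + 6*w)
n(-64 + 104) + b(G) = (-64 + 104) + (115 + (-21/4)² + 6*(-21/4)) = 40 + (115 + 441/16 - 63/2) = 40 + 1777/16 = 2417/16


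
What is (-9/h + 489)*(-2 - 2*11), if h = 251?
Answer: -2945520/251 ≈ -11735.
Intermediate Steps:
(-9/h + 489)*(-2 - 2*11) = (-9/251 + 489)*(-2 - 2*11) = (-9*1/251 + 489)*(-2 - 22) = (-9/251 + 489)*(-24) = (122730/251)*(-24) = -2945520/251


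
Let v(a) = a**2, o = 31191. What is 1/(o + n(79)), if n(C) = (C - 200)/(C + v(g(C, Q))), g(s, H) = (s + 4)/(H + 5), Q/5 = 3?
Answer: 3499/109132909 ≈ 3.2062e-5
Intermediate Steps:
Q = 15 (Q = 5*3 = 15)
g(s, H) = (4 + s)/(5 + H)
n(C) = (-200 + C)/(C + (1/5 + C/20)**2) (n(C) = (C - 200)/(C + ((4 + C)/(5 + 15))**2) = (-200 + C)/(C + ((4 + C)/20)**2) = (-200 + C)/(C + (1/5 + C/20)**2))
1/(o + n(79)) = 1/(31191 + 400*(-200 + 79)/((4 + 79)**2 + 400*79)) = 1/(31191 + 400*(-121)/(83**2 + 31600)) = 1/(31191 + 400*(-121)/(6889 + 31600)) = 1/(31191 + 400*(-121)/38489) = 1/(31191 + 400*(1/38489)*(-121)) = 1/(31191 - 4400/3499) = 1/(109132909/3499) = 3499/109132909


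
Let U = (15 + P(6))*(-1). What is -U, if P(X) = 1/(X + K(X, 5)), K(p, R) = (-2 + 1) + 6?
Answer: 166/11 ≈ 15.091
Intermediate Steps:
K(p, R) = 5 (K(p, R) = -1 + 6 = 5)
P(X) = 1/(5 + X) (P(X) = 1/(X + 5) = 1/(5 + X))
U = -166/11 (U = (15 + 1/(5 + 6))*(-1) = (15 + 1/11)*(-1) = (166/11)*(-1) = -166/11 ≈ -15.091)
-U = -1*(-166/11) = 166/11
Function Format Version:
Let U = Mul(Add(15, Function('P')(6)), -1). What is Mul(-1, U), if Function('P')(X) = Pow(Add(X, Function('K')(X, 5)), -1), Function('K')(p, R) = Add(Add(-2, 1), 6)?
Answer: Rational(166, 11) ≈ 15.091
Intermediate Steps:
Function('K')(p, R) = 5 (Function('K')(p, R) = Add(-1, 6) = 5)
Function('P')(X) = Pow(Add(5, X), -1) (Function('P')(X) = Pow(Add(X, 5), -1) = Pow(Add(5, X), -1))
U = Rational(-166, 11) (U = Mul(Add(15, Pow(Add(5, 6), -1)), -1) = Mul(Add(15, Pow(11, -1)), -1) = Mul(Add(15, Rational(1, 11)), -1) = Mul(Rational(166, 11), -1) = Rational(-166, 11) ≈ -15.091)
Mul(-1, U) = Mul(-1, Rational(-166, 11)) = Rational(166, 11)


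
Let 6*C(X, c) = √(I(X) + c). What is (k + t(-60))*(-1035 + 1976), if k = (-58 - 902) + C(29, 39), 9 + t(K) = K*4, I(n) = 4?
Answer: -1137669 + 941*√43/6 ≈ -1.1366e+6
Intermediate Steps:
C(X, c) = √(4 + c)/6
t(K) = -9 + 4*K (t(K) = -9 + K*4 = -9 + 4*K)
k = -960 + √43/6 (k = (-58 - 902) + √(4 + 39)/6 = -960 + √43/6 ≈ -958.91)
(k + t(-60))*(-1035 + 1976) = ((-960 + √43/6) + (-9 + 4*(-60)))*(-1035 + 1976) = ((-960 + √43/6) + (-9 - 240))*941 = ((-960 + √43/6) - 249)*941 = (-1209 + √43/6)*941 = -1137669 + 941*√43/6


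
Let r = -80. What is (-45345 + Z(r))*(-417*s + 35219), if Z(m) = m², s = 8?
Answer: -1241683435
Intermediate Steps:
(-45345 + Z(r))*(-417*s + 35219) = (-45345 + (-80)²)*(-417*8 + 35219) = (-45345 + 6400)*(-3336 + 35219) = -38945*31883 = -1241683435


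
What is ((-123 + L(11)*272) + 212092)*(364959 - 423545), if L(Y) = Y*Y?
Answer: -14346598266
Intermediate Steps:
L(Y) = Y²
((-123 + L(11)*272) + 212092)*(364959 - 423545) = ((-123 + 11²*272) + 212092)*(364959 - 423545) = ((-123 + 121*272) + 212092)*(-58586) = ((-123 + 32912) + 212092)*(-58586) = (32789 + 212092)*(-58586) = 244881*(-58586) = -14346598266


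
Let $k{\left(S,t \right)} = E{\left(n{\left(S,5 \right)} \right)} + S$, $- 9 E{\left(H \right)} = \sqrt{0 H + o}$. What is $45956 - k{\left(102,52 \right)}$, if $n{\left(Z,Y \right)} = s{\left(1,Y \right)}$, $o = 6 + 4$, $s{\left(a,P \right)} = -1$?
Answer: $45854 + \frac{\sqrt{10}}{9} \approx 45854.0$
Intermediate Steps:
$o = 10$
$n{\left(Z,Y \right)} = -1$
$E{\left(H \right)} = - \frac{\sqrt{10}}{9}$ ($E{\left(H \right)} = - \frac{\sqrt{0 H + 10}}{9} = - \frac{\sqrt{0 + 10}}{9} = - \frac{\sqrt{10}}{9}$)
$k{\left(S,t \right)} = S - \frac{\sqrt{10}}{9}$ ($k{\left(S,t \right)} = - \frac{\sqrt{10}}{9} + S = S - \frac{\sqrt{10}}{9}$)
$45956 - k{\left(102,52 \right)} = 45956 - \left(102 - \frac{\sqrt{10}}{9}\right) = 45854 + \frac{\sqrt{10}}{9}$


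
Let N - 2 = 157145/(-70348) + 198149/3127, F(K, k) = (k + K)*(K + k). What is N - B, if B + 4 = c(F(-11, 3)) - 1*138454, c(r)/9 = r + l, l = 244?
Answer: 29861849452285/219978196 ≈ 1.3575e+5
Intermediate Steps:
F(K, k) = (K + k)² (F(K, k) = (K + k)*(K + k) = (K + k)²)
c(r) = 2196 + 9*r (c(r) = 9*(r + 244) = 9*(244 + r) = 2196 + 9*r)
B = -135686 (B = -4 + ((2196 + 9*(-11 + 3)²) - 1*138454) = -4 + ((2196 + 9*(-8)²) - 138454) = -4 + ((2196 + 9*64) - 138454) = -4 + ((2196 + 576) - 138454) = -4 + (2772 - 138454) = -4 - 135682 = -135686)
N = 13887949829/219978196 (N = 2 + (157145/(-70348) + 198149/3127) = 2 + (157145*(-1/70348) + 198149*(1/3127)) = 2 + (-157145/70348 + 198149/3127) = 2 + 13447993437/219978196 = 13887949829/219978196 ≈ 63.133)
N - B = 13887949829/219978196 - 1*(-135686) = 13887949829/219978196 + 135686 = 29861849452285/219978196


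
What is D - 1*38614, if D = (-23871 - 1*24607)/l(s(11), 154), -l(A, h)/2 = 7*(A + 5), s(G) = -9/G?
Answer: -12167079/322 ≈ -37786.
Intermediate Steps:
l(A, h) = -70 - 14*A (l(A, h) = -14*(A + 5) = -14*(5 + A) = -2*(35 + 7*A) = -70 - 14*A)
D = 266629/322 (D = (-23871 - 1*24607)/(-70 - (-126)/11) = (-23871 - 24607)/(-70 - (-126)/11) = -48478/(-70 - 14*(-9/11)) = -48478/(-70 + 126/11) = -48478/(-644/11) = -48478*(-11/644) = 266629/322 ≈ 828.04)
D - 1*38614 = 266629/322 - 1*38614 = 266629/322 - 38614 = -12167079/322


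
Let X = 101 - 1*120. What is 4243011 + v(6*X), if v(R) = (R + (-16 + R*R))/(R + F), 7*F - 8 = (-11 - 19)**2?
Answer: 233410636/55 ≈ 4.2438e+6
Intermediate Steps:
X = -19 (X = 101 - 120 = -19)
F = 908/7 (F = 8/7 + (-11 - 19)**2/7 = 8/7 + (1/7)*(-30)**2 = 8/7 + (1/7)*900 = 8/7 + 900/7 = 908/7 ≈ 129.71)
v(R) = (-16 + R + R**2)/(908/7 + R) (v(R) = (R + (-16 + R*R))/(R + 908/7) = (R + (-16 + R**2))/(908/7 + R) = (-16 + R + R**2)/(908/7 + R))
4243011 + v(6*X) = 4243011 + 7*(-16 + 6*(-19) + (6*(-19))**2)/(908 + 7*(6*(-19))) = 4243011 + 7*(-16 - 114 + (-114)**2)/(908 + 7*(-114)) = 4243011 + 7*(-16 - 114 + 12996)/(908 - 798) = 4243011 + 7*12866/110 = 4243011 + 7*(1/110)*12866 = 4243011 + 45031/55 = 233410636/55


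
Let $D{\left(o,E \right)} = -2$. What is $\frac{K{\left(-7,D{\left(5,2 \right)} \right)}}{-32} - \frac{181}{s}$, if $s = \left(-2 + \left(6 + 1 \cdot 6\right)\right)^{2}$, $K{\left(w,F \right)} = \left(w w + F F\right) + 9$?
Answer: $- \frac{1499}{400} \approx -3.7475$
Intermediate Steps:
$K{\left(w,F \right)} = 9 + F^{2} + w^{2}$ ($K{\left(w,F \right)} = \left(w^{2} + F^{2}\right) + 9 = \left(F^{2} + w^{2}\right) + 9 = 9 + F^{2} + w^{2}$)
$s = 100$ ($s = \left(-2 + \left(6 + 6\right)\right)^{2} = \left(-2 + 12\right)^{2} = 10^{2} = 100$)
$\frac{K{\left(-7,D{\left(5,2 \right)} \right)}}{-32} - \frac{181}{s} = \frac{9 + \left(-2\right)^{2} + \left(-7\right)^{2}}{-32} - \frac{181}{100} = \left(9 + 4 + 49\right) \left(- \frac{1}{32}\right) - \frac{181}{100} = 62 \left(- \frac{1}{32}\right) - \frac{181}{100} = - \frac{31}{16} - \frac{181}{100} = - \frac{1499}{400}$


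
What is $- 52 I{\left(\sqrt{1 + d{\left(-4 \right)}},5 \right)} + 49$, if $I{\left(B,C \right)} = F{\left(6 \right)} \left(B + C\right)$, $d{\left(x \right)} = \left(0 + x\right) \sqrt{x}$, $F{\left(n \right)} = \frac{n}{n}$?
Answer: $-211 - 52 \sqrt{1 - 8 i} \approx -321.69 + 97.715 i$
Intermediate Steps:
$F{\left(n \right)} = 1$
$d{\left(x \right)} = x^{\frac{3}{2}}$ ($d{\left(x \right)} = x \sqrt{x} = x^{\frac{3}{2}}$)
$I{\left(B,C \right)} = B + C$ ($I{\left(B,C \right)} = 1 \left(B + C\right) = B + C$)
$- 52 I{\left(\sqrt{1 + d{\left(-4 \right)}},5 \right)} + 49 = - 52 \left(\sqrt{1 + \left(-4\right)^{\frac{3}{2}}} + 5\right) + 49 = - 52 \left(\sqrt{1 - 8 i} + 5\right) + 49 = - 52 \left(5 + \sqrt{1 - 8 i}\right) + 49 = \left(-260 - 52 \sqrt{1 - 8 i}\right) + 49 = -211 - 52 \sqrt{1 - 8 i}$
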